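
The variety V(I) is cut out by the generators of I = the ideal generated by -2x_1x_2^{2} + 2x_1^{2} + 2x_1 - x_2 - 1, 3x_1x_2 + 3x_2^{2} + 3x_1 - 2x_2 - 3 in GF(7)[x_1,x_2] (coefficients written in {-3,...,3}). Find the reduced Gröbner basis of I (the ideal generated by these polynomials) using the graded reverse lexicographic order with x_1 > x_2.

f_1 = -2x_1x_2^{2} + 2x_1^{2} + 2x_1 - x_2 - 1, LT = x_1x_2^{2}.
f_2 = 3x_1x_2 + 3x_2^{2} + 3x_1 - 2x_2 - 3, LT = x_1x_2.

S(f_1,f_2): lcm = x_1x_2^{2}. S = -x_2^{3} - x_1^{2} - x_1x_2 + 3x_2^{2} - x_1 - 2x_2 - 3.
  leading term x_2^{3}: no divisor's leading term divides it; move -x_2^{3} to the remainder.
  leading term x_1^{2}: no divisor's leading term divides it; move -x_1^{2} to the remainder.
  leading term x_1x_2: subtract (2)·f_2 from -x_1x_2 + 3x_2^{2} - x_1 - 2x_2 - 3 → -3x_2^{2} + 2x_2 + 3
  leading term x_2^{2}: no divisor's leading term divides it; move -3x_2^{2} to the remainder.
  leading term x_2: no divisor's leading term divides it; move 2x_2 to the remainder.
  leading term 1: no divisor's leading term divides it; move 3 to the remainder.
  remainder -x_2^{3} - x_1^{2} - 3x_2^{2} + 2x_2 + 3 ≠ 0; add g_3 = -x_2^{3} - x_1^{2} - 3x_2^{2} + 2x_2 + 3 to the basis.

S(f_1,g_3): lcm = x_1x_2^{3}. S = -x_1^{3} - x_1^{2}x_2 - 3x_1x_2^{2} + x_1x_2 - 3x_2^{2} + 3x_1 - 3x_2.
  leading term x_1^{3}: no divisor's leading term divides it; move -x_1^{3} to the remainder.
  leading term x_1^{2}x_2: subtract (2x_1)·f_2 from -x_1^{2}x_2 - 3x_1x_2^{2} + x_1x_2 - 3x_2^{2} + 3x_1 - 3x_2 → -2x_1x_2^{2} + x_1^{2} - 2x_1x_2 - 3x_2^{2} + 2x_1 - 3x_2
  leading term x_1x_2^{2}: subtract (1)·f_1 from -2x_1x_2^{2} + x_1^{2} - 2x_1x_2 - 3x_2^{2} + 2x_1 - 3x_2 → -x_1^{2} - 2x_1x_2 - 3x_2^{2} - 2x_2 + 1
  leading term x_1^{2}: no divisor's leading term divides it; move -x_1^{2} to the remainder.
  leading term x_1x_2: subtract (-3)·f_2 from -2x_1x_2 - 3x_2^{2} - 2x_2 + 1 → -x_2^{2} + 2x_1 - x_2 - 1
  leading term x_2^{2}: no divisor's leading term divides it; move -x_2^{2} to the remainder.
  leading term x_1: no divisor's leading term divides it; move 2x_1 to the remainder.
  leading term x_2: no divisor's leading term divides it; move -x_2 to the remainder.
  leading term 1: no divisor's leading term divides it; move -1 to the remainder.
  remainder -x_1^{3} - x_1^{2} - x_2^{2} + 2x_1 - x_2 - 1 ≠ 0; add g_4 = -x_1^{3} - x_1^{2} - x_2^{2} + 2x_1 - x_2 - 1 to the basis.

The other S-polynomials (S(f_2,g_3), S(f_1,g_4), S(f_2,g_4), S(g_3,g_4)) all reduce to 0 modulo the current basis, so we have a Gröbner basis.
Inter-reduce: drop elements whose leading term is divisible by another's, tail-reduce, and make monic.

G = {x_1^{3} + x_1^{2} + x_2^{2} - 2x_1 + x_2 + 1, x_2^{3} + x_1^{2} + 3x_2^{2} - 2x_2 - 3, x_1x_2 + x_2^{2} + x_1 - 3x_2 - 1}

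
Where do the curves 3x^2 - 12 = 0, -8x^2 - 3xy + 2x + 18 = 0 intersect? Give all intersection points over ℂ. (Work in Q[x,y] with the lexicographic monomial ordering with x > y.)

{(2, -5/3), (-2, 3)}

Compute a lex Gröbner basis by Buchberger's algorithm.
f_1 = 3x^2 - 12, LT = x^2.
f_2 = -8x^2 - 3xy + 2x + 18, LT = x^2.

S(f_1,f_2): lcm = x^2. S = -3/8xy + 1/4x - 7/4.
  leading term xy: no divisor's leading term divides it; move -3/8xy to the remainder.
  leading term x: no divisor's leading term divides it; move 1/4x to the remainder.
  leading term 1: no divisor's leading term divides it; move -7/4 to the remainder.
  remainder -3/8xy + 1/4x - 7/4 ≠ 0; add h_3 = -3/8xy + 1/4x - 7/4 to the basis.

S(f_1,h_3): lcm = x^2y. S = 2/3x^2 - 14/3x - 4y.
  leading term x^2: subtract (2/9)·f_1 from 2/3x^2 - 14/3x - 4y → -14/3x - 4y + 8/3
  leading term x: no divisor's leading term divides it; move -14/3x to the remainder.
  leading term y: no divisor's leading term divides it; move -4y to the remainder.
  leading term 1: no divisor's leading term divides it; move 8/3 to the remainder.
  remainder -14/3x - 4y + 8/3 ≠ 0; add h_4 = -14/3x - 4y + 8/3 to the basis.

S(f_2,h_3): lcm = x^2y. S = 2/3x^2 + 3/8xy^2 - 1/4xy - 14/3x - 9/4y.
  leading term x^2: subtract (2/9)·f_1 from 2/3x^2 + 3/8xy^2 - 1/4xy - 14/3x - 9/4y → 3/8xy^2 - 1/4xy - 14/3x - 9/4y + 8/3
  leading term xy^2: subtract (-y)·h_3 from 3/8xy^2 - 1/4xy - 14/3x - 9/4y + 8/3 → -14/3x - 4y + 8/3
  leading term x: subtract (1)·h_4 from -14/3x - 4y + 8/3 → 0
  remainder 0.

S(f_1,h_4): lcm = x^2. S = -6/7xy + 4/7x - 4.
  leading term xy: subtract (16/7)·h_3 from -6/7xy + 4/7x - 4 → 0
  remainder 0.

S(f_2,h_4): lcm = x^2. S = -27/56xy + 9/28x - 9/4.
  leading term xy: subtract (9/7)·h_3 from -27/56xy + 9/28x - 9/4 → 0
  remainder 0.

S(h_3,h_4): lcm = xy. S = -2/3x - 6/7y^2 + 4/7y + 14/3.
  leading term x: subtract (1/7)·h_4 from -2/3x - 6/7y^2 + 4/7y + 14/3 → -6/7y^2 + 8/7y + 30/7
  leading term y^2: no divisor's leading term divides it; move -6/7y^2 to the remainder.
  leading term y: no divisor's leading term divides it; move 8/7y to the remainder.
  leading term 1: no divisor's leading term divides it; move 30/7 to the remainder.
  remainder -6/7y^2 + 8/7y + 30/7 ≠ 0; add h_5 = -6/7y^2 + 8/7y + 30/7 to the basis.

S(f_1,h_5): leading monomials are coprime, so the S-polynomial reduces to 0 (Buchberger's first criterion).
S(f_2,h_5): leading monomials are coprime, so the S-polynomial reduces to 0 (Buchberger's first criterion).
S(h_3,h_5): lcm = xy^2. S = 2/3xy + 5x + 14/3y.
  leading term xy: subtract (-16/9)·h_3 from 2/3xy + 5x + 14/3y → 49/9x + 14/3y - 28/9
  leading term x: subtract (-7/6)·h_4 from 49/9x + 14/3y - 28/9 → 0
  remainder 0.

S(h_4,h_5): leading monomials are coprime, so the S-polynomial reduces to 0 (Buchberger's first criterion).
Every S-polynomial of the final basis reduces to 0, so we have a Gröbner basis.
Inter-reduce: drop elements whose leading term is divisible by another's, tail-reduce, and make monic.
Reduced Gröbner basis: {x + 6/7y - 4/7, y^2 - 4/3y - 5}.

From the last basis element, y^2 - 4/3y - 5 = 0, so y takes values in {-5/3, 3}. Each choice, substituted upward through the basis, yields the corresponding point(s) of the solution set.
  y = -5/3: the earlier basis element becomes x - 2 = 0, giving x = 2 — point (2, -5/3).
  y = 3: the earlier basis element becomes x + 2 = 0, giving x = -2 — point (-2, 3).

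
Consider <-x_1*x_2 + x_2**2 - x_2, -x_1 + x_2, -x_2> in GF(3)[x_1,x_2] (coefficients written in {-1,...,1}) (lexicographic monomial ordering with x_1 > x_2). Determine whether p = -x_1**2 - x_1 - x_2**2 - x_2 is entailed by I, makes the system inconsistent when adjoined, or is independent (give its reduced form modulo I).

First compute the reduced Gröbner basis of I by Buchberger's algorithm.
f_1 = -x_1*x_2 + x_2**2 - x_2, LT = x_1*x_2.
f_2 = -x_1 + x_2, LT = x_1.
f_3 = -x_2, LT = x_2.

The S-polynomials (S(f_1,f_2), S(f_1,f_3), S(f_2,f_3)) all reduce to 0 modulo the current basis, so we have a Gröbner basis.
Inter-reduce: drop elements whose leading term is divisible by another's, tail-reduce, and make monic.
Reduced Gröbner basis: {x_1, x_2}.
Label its elements g_1 = x_1, g_2 = x_2.

Reduce p = -x_1**2 - x_1 - x_2**2 - x_2 modulo G:
  leading term x_1**2: subtract (-x_1)·g_1 from -x_1**2 - x_1 - x_2**2 - x_2 → -x_1 - x_2**2 - x_2
  leading term x_1: subtract (-1)·g_1 from -x_1 - x_2**2 - x_2 → -x_2**2 - x_2
  leading term x_2**2: subtract (-x_2)·g_2 from -x_2**2 - x_2 → -x_2
  leading term x_2: subtract (-1)·g_2 from -x_2 → 0
  normal form = 0.
Since the normal form is 0, p ∈ I.

-x_1**2 - x_1 - x_2**2 - x_2 lies in I (it reduces to 0).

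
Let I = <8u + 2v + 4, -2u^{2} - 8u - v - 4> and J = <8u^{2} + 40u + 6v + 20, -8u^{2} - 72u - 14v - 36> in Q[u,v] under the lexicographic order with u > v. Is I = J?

Yes, the ideals are equal.

For a fixed monomial order, each ideal has a unique reduced Gröbner basis; comparing bases decides equality.
Buchberger on the first generating set:
f_1 = 8u + 2v + 4, LT = u.
f_2 = -2u^{2} - 8u - v - 4, LT = u^{2}.

S(f_1,f_2): lcm = u^{2}. S = \tfrac{1}{4}uv - \tfrac{7}{2}u - \tfrac{1}{2}v - 2.
  leading term uv: subtract (\tfrac{1}{32}v)·f_1 from \tfrac{1}{4}uv - \tfrac{7}{2}u - \tfrac{1}{2}v - 2 → -\tfrac{7}{2}u - \tfrac{1}{16}v^{2} - \tfrac{5}{8}v - 2
  leading term u: subtract (-\tfrac{7}{16})·f_1 from -\tfrac{7}{2}u - \tfrac{1}{16}v^{2} - \tfrac{5}{8}v - 2 → -\tfrac{1}{16}v^{2} + \tfrac{1}{4}v - \tfrac{1}{4}
  leading term v^{2}: no divisor's leading term divides it; move -\tfrac{1}{16}v^{2} to the remainder.
  leading term v: no divisor's leading term divides it; move \tfrac{1}{4}v to the remainder.
  leading term 1: no divisor's leading term divides it; move -\tfrac{1}{4} to the remainder.
  remainder -\tfrac{1}{16}v^{2} + \tfrac{1}{4}v - \tfrac{1}{4} ≠ 0; add g_3 = -\tfrac{1}{16}v^{2} + \tfrac{1}{4}v - \tfrac{1}{4} to the basis.

S(f_1,g_3): leading monomials are coprime, so the S-polynomial reduces to 0 (Buchberger's first criterion).
S(f_2,g_3): leading monomials are coprime, so the S-polynomial reduces to 0 (Buchberger's first criterion).
Every S-polynomial of the final basis reduces to 0, so we have a Gröbner basis.
Inter-reduce: drop elements whose leading term is divisible by another's, tail-reduce, and make monic.
Reduced Gröbner basis: {u + \tfrac{1}{4}v + \tfrac{1}{2}, v^{2} - 4v + 4}.

Buchberger on the second generating set:
h_1 = 8u^{2} + 40u + 6v + 20, LT = u^{2}.
h_2 = -8u^{2} - 72u - 14v - 36, LT = u^{2}.

S(h_1,h_2): lcm = u^{2}. S = -4u - v - 2.
  leading term u: no divisor's leading term divides it; move -4u to the remainder.
  leading term v: no divisor's leading term divides it; move -v to the remainder.
  leading term 1: no divisor's leading term divides it; move -2 to the remainder.
  remainder -4u - v - 2 ≠ 0; add k_3 = -4u - v - 2 to the basis.

S(h_1,k_3): lcm = u^{2}. S = -\tfrac{1}{4}uv + \tfrac{9}{2}u + \tfrac{3}{4}v + \tfrac{5}{2}.
  leading term uv: subtract (\tfrac{1}{16}v)·k_3 from -\tfrac{1}{4}uv + \tfrac{9}{2}u + \tfrac{3}{4}v + \tfrac{5}{2} → \tfrac{9}{2}u + \tfrac{1}{16}v^{2} + \tfrac{7}{8}v + \tfrac{5}{2}
  leading term u: subtract (-\tfrac{9}{8})·k_3 from \tfrac{9}{2}u + \tfrac{1}{16}v^{2} + \tfrac{7}{8}v + \tfrac{5}{2} → \tfrac{1}{16}v^{2} - \tfrac{1}{4}v + \tfrac{1}{4}
  leading term v^{2}: no divisor's leading term divides it; move \tfrac{1}{16}v^{2} to the remainder.
  leading term v: no divisor's leading term divides it; move -\tfrac{1}{4}v to the remainder.
  leading term 1: no divisor's leading term divides it; move \tfrac{1}{4} to the remainder.
  remainder \tfrac{1}{16}v^{2} - \tfrac{1}{4}v + \tfrac{1}{4} ≠ 0; add k_4 = \tfrac{1}{16}v^{2} - \tfrac{1}{4}v + \tfrac{1}{4} to the basis.

S(h_2,k_3): lcm = u^{2}. S = -\tfrac{1}{4}uv + \tfrac{17}{2}u + \tfrac{7}{4}v + \tfrac{9}{2}.
  leading term uv: subtract (\tfrac{1}{16}v)·k_3 from -\tfrac{1}{4}uv + \tfrac{17}{2}u + \tfrac{7}{4}v + \tfrac{9}{2} → \tfrac{17}{2}u + \tfrac{1}{16}v^{2} + \tfrac{15}{8}v + \tfrac{9}{2}
  leading term u: subtract (-\tfrac{17}{8})·k_3 from \tfrac{17}{2}u + \tfrac{1}{16}v^{2} + \tfrac{15}{8}v + \tfrac{9}{2} → \tfrac{1}{16}v^{2} - \tfrac{1}{4}v + \tfrac{1}{4}
  leading term v^{2}: subtract (1)·k_4 from \tfrac{1}{16}v^{2} - \tfrac{1}{4}v + \tfrac{1}{4} → 0
  remainder 0.

S(h_1,k_4): leading monomials are coprime, so the S-polynomial reduces to 0 (Buchberger's first criterion).
S(h_2,k_4): leading monomials are coprime, so the S-polynomial reduces to 0 (Buchberger's first criterion).
S(k_3,k_4): leading monomials are coprime, so the S-polynomial reduces to 0 (Buchberger's first criterion).
Every S-polynomial of the final basis reduces to 0, so we have a Gröbner basis.
Inter-reduce: drop elements whose leading term is divisible by another's, tail-reduce, and make monic.
Reduced Gröbner basis: {u + \tfrac{1}{4}v + \tfrac{1}{2}, v^{2} - 4v + 4}.

These coincide, so the ideals are equal.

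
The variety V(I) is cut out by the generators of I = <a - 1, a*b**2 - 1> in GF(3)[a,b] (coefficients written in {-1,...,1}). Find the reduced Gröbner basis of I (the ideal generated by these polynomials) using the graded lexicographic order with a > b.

f_1 = a - 1, LT = a.
f_2 = a*b**2 - 1, LT = a*b**2.

S(f_1,f_2): lcm = a*b**2. S = -b**2 + 1.
  leading term b**2: no divisor's leading term divides it; move -b**2 to the remainder.
  leading term 1: no divisor's leading term divides it; move 1 to the remainder.
  remainder -b**2 + 1 ≠ 0; add g_3 = -b**2 + 1 to the basis.

The other S-polynomials (S(f_1,g_3), S(f_2,g_3)) all reduce to 0 modulo the current basis, so we have a Gröbner basis.
Inter-reduce: drop elements whose leading term is divisible by another's, tail-reduce, and make monic.

G = {b**2 - 1, a - 1}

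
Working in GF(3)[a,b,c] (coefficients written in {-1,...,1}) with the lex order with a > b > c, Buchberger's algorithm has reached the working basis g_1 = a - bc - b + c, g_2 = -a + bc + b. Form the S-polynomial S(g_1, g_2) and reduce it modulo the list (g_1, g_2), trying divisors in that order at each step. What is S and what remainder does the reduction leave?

lcm(LM(g_1), LM(g_2)) = a.
S = (lcm/LT(g_1))·g_1 − (lcm/LT(g_2))·g_2 = c.
Reduce S modulo (g_1, g_2) in that order:
  leading term c: no divisor's leading term divides it; move c to the remainder.
The remainder c is nonzero, so it would be added as the next basis element.

S(g_1, g_2) = c; remainder on division = c.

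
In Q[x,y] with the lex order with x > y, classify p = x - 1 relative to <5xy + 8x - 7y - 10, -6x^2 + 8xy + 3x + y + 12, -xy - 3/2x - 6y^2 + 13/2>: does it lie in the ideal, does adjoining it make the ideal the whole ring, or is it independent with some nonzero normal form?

x - 1 lies in I (it reduces to 0).

First compute the reduced Gröbner basis of I by Buchberger's algorithm.
f_1 = 5xy + 8x - 7y - 10, LT = xy.
f_2 = -6x^2 + 8xy + 3x + y + 12, LT = x^2.
f_3 = -xy - 3/2x - 6y^2 + 13/2, LT = xy.

S(f_1,f_2): lcm = x^2y. S = 8/5x^2 + 4/3xy^2 - 9/10xy - 2x + 1/6y^2 + 2y.
  leading term x^2: subtract (-4/15)·f_2 from 8/5x^2 + 4/3xy^2 - 9/10xy - 2x + 1/6y^2 + 2y → 4/3xy^2 + 37/30xy - 6/5x + 1/6y^2 + 34/15y + 16/5
  leading term xy^2: subtract (4/15y)·f_1 from 4/3xy^2 + 37/30xy - 6/5x + 1/6y^2 + 34/15y + 16/5 → -9/10xy - 6/5x + 61/30y^2 + 74/15y + 16/5
  leading term xy: subtract (-9/50)·f_1 from -9/10xy - 6/5x + 61/30y^2 + 74/15y + 16/5 → 6/25x + 61/30y^2 + 551/150y + 7/5
  leading term x: no divisor's leading term divides it; move 6/25x to the remainder.
  leading term y^2: no divisor's leading term divides it; move 61/30y^2 to the remainder.
  leading term y: no divisor's leading term divides it; move 551/150y to the remainder.
  leading term 1: no divisor's leading term divides it; move 7/5 to the remainder.
  remainder 6/25x + 61/30y^2 + 551/150y + 7/5 ≠ 0; add h_4 = 6/25x + 61/30y^2 + 551/150y + 7/5 to the basis.

S(f_1,f_3): lcm = xy. S = 1/10x - 6y^2 - 7/5y + 9/2.
  leading term x: subtract (5/12)·h_4 from 1/10x - 6y^2 - 7/5y + 9/2 → -493/72y^2 - 211/72y + 47/12
  leading term y^2: no divisor's leading term divides it; move -493/72y^2 to the remainder.
  leading term y: no divisor's leading term divides it; move -211/72y to the remainder.
  leading term 1: no divisor's leading term divides it; move 47/12 to the remainder.
  remainder -493/72y^2 - 211/72y + 47/12 ≠ 0; add h_5 = -493/72y^2 - 211/72y + 47/12 to the basis.

S(f_2,f_3): lcm = x^2y. S = -3/2x^2 - 22/3xy^2 - 1/2xy + 13/2x - 1/6y^2 - 2y.
  leading term x^2: subtract (1/4)·f_2 from -3/2x^2 - 22/3xy^2 - 1/2xy + 13/2x - 1/6y^2 - 2y → -22/3xy^2 - 5/2xy + 23/4x - 1/6y^2 - 9/4y - 3
  leading term xy^2: subtract (-22/15y)·f_1 from -22/3xy^2 - 5/2xy + 23/4x - 1/6y^2 - 9/4y - 3 → 277/30xy + 23/4x - 313/30y^2 - 203/12y - 3
  leading term xy: subtract (277/150)·f_1 from 277/30xy + 23/4x - 313/30y^2 - 203/12y - 3 → -2707/300x - 313/30y^2 - 399/100y + 232/15
  leading term x: subtract (-2707/72)·h_4 from -2707/300x - 313/30y^2 - 399/100y + 232/15 → 142591/2160y^2 + 289693/2160y + 24517/360
  leading term y^2: subtract (-142591/14790)·h_5 from 142591/2160y^2 + 289693/2160y + 24517/360 → 3131443/29580y + 3131443/29580
  leading term y: no divisor's leading term divides it; move 3131443/29580y to the remainder.
  leading term 1: no divisor's leading term divides it; move 3131443/29580 to the remainder.
  remainder 3131443/29580y + 3131443/29580 ≠ 0; add h_6 = 3131443/29580y + 3131443/29580 to the basis.

The other S-polynomials (S(f_1,h_4), S(f_2,h_4), S(f_3,h_4), S(f_1,h_5), S(f_2,h_5), S(f_3,h_5), S(h_4,h_5), S(f_1,h_6), S(f_2,h_6), S(f_3,h_6), S(h_4,h_6), S(h_5,h_6)) all reduce to 0 modulo the current basis, so we have a Gröbner basis.
Inter-reduce: drop elements whose leading term is divisible by another's, tail-reduce, and make monic.
Reduced Gröbner basis: {x - 1, y + 1}.
Label its elements g_1 = x - 1, g_2 = y + 1.

Reduce p = x - 1 modulo G:
  leading term x: subtract (1)·g_1 from x - 1 → 0
  normal form = 0.
Since the normal form is 0, p ∈ I.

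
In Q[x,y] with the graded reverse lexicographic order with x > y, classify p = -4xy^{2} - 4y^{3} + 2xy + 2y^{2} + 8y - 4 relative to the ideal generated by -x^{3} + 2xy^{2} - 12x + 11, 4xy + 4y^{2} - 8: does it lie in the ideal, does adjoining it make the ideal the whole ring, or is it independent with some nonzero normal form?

First compute the reduced Gröbner basis of I by Buchberger's algorithm.
f_1 = -x^{3} + 2xy^{2} - 12x + 11, LT = x^{3}.
f_2 = 4xy + 4y^{2} - 8, LT = xy.

S(f_1,f_2): lcm = x^{3}y. S = -x^{2}y^{2} - 2xy^{3} + 2x^{2} + 12xy - 11y.
  leading term x^{2}y^{2}: subtract (-\tfrac{1}{4}xy)·f_2 from -x^{2}y^{2} - 2xy^{3} + 2x^{2} + 12xy - 11y → -xy^{3} + 2x^{2} + 10xy - 11y
  leading term xy^{3}: subtract (-\tfrac{1}{4}y^{2})·f_2 from -xy^{3} + 2x^{2} + 10xy - 11y → y^{4} + 2x^{2} + 10xy - 2y^{2} - 11y
  leading term y^{4}: no divisor's leading term divides it; move y^{4} to the remainder.
  leading term x^{2}: no divisor's leading term divides it; move 2x^{2} to the remainder.
  leading term xy: subtract (\tfrac{5}{2})·f_2 from 10xy - 2y^{2} - 11y → -12y^{2} - 11y + 20
  leading term y^{2}: no divisor's leading term divides it; move -12y^{2} to the remainder.
  leading term y: no divisor's leading term divides it; move -11y to the remainder.
  leading term 1: no divisor's leading term divides it; move 20 to the remainder.
  remainder y^{4} + 2x^{2} - 12y^{2} - 11y + 20 ≠ 0; add h_3 = y^{4} + 2x^{2} - 12y^{2} - 11y + 20 to the basis.

S(f_1,h_3): leading monomials are coprime, so the S-polynomial reduces to 0 (Buchberger's first criterion).
S(f_2,h_3): lcm = xy^{4}. S = y^{5} - 2x^{3} + 12xy^{2} - 2y^{3} + 11xy - 20x.
  leading term y^{5}: subtract (y)·h_3 from y^{5} - 2x^{3} + 12xy^{2} - 2y^{3} + 11xy - 20x → -2x^{3} - 2x^{2}y + 12xy^{2} + 10y^{3} + 11xy + 11y^{2} - 20x - 20y
  leading term x^{3}: subtract (2)·f_1 from -2x^{3} - 2x^{2}y + 12xy^{2} + 10y^{3} + 11xy + 11y^{2} - 20x - 20y → -2x^{2}y + 8xy^{2} + 10y^{3} + 11xy + 11y^{2} + 4x - 20y - 22
  leading term x^{2}y: subtract (-\tfrac{1}{2}x)·f_2 from -2x^{2}y + 8xy^{2} + 10y^{3} + 11xy + 11y^{2} + 4x - 20y - 22 → 10xy^{2} + 10y^{3} + 11xy + 11y^{2} - 20y - 22
  leading term xy^{2}: subtract (\tfrac{5}{2}y)·f_2 from 10xy^{2} + 10y^{3} + 11xy + 11y^{2} - 20y - 22 → 11xy + 11y^{2} - 22
  leading term xy: subtract (\tfrac{11}{4})·f_2 from 11xy + 11y^{2} - 22 → 0
  remainder 0.

Every S-polynomial of the final basis reduces to 0, so we have a Gröbner basis.
Inter-reduce: drop elements whose leading term is divisible by another's, tail-reduce, and make monic.
Reduced Gröbner basis: {y^{4} + 2x^{2} - 12y^{2} - 11y + 20, x^{3} + 2y^{3} + 12x - 4y - 11, xy + y^{2} - 2}.
Label its elements g_1 = y^{4} + 2x^{2} - 12y^{2} - 11y + 20, g_2 = x^{3} + 2y^{3} + 12x - 4y - 11, g_3 = xy + y^{2} - 2.

Reduce p = -4xy^{2} - 4y^{3} + 2xy + 2y^{2} + 8y - 4 modulo G:
  leading term xy^{2}: subtract (-4y)·g_3 from -4xy^{2} - 4y^{3} + 2xy + 2y^{2} + 8y - 4 → 2xy + 2y^{2} - 4
  leading term xy: subtract (2)·g_3 from 2xy + 2y^{2} - 4 → 0
  normal form = 0.
Since the normal form is 0, p ∈ I.

-4xy^{2} - 4y^{3} + 2xy + 2y^{2} + 8y - 4 lies in I (it reduces to 0).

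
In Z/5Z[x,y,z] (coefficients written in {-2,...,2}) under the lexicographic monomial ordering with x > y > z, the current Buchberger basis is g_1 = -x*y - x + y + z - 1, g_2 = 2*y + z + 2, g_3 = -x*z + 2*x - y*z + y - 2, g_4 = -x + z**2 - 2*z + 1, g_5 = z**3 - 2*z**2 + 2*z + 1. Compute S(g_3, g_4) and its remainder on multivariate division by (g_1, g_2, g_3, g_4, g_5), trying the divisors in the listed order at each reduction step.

lcm(LM(g_3), LM(g_4)) = x*z.
S = (lcm/LT(g_3))·g_3 − (lcm/LT(g_4))·g_4 = -2*x + y*z - y + z**3 - 2*z**2 + z + 2.
Reduce S modulo (g_1, g_2, g_3, g_4, g_5) in that order:
  leading term x: subtract (2)·g_4 from -2*x + y*z - y + z**3 - 2*z**2 + z + 2 → y*z - y + z**3 + z**2
  leading term y*z: subtract (-2*z)·g_2 from y*z - y + z**3 + z**2 → -y + z**3 - 2*z**2 - z
  leading term y: subtract (2)·g_2 from -y + z**3 - 2*z**2 - z → z**3 - 2*z**2 + 2*z + 1
  leading term z**3: subtract (1)·g_5 from z**3 - 2*z**2 + 2*z + 1 → 0
The remainder is 0, so this S-polynomial contributes no new basis element.

S(g_3, g_4) = -2*x + y*z - y + z**3 - 2*z**2 + z + 2; remainder on division = 0.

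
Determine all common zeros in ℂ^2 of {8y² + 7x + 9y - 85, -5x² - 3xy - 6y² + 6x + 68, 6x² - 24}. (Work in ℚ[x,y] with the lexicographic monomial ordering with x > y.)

{(-2, 3)}

Compute a lex Gröbner basis by Buchberger's algorithm.
f_1 = 7x + 8y² + 9y - 85, LT = x.
f_2 = -5x² - 3xy + 6x - 6y² + 68, LT = x².
f_3 = 6x² - 24, LT = x².

S(f_1,f_2): lcm = x². S = 8/7xy² + 24/35xy - 383/35x - 6/5y² + 68/5.
  leading term xy²: subtract (8/49y²)·f_1 from 8/7xy² + 24/35xy - 383/35x - 6/5y² + 68/5 → 24/35xy - 383/35x - 64/49y⁴ - 72/49y³ + 3106/245y² + 68/5
  leading term xy: subtract (24/245y)·f_1 from 24/35xy - 383/35x - 64/49y⁴ - 72/49y³ + 3106/245y² + 68/5 → -383/35x - 64/49y⁴ - 552/245y³ + 578/49y² + 408/49y + 68/5
  leading term x: subtract (-383/245)·f_1 from -383/35x - 64/49y⁴ - 552/245y³ + 578/49y² + 408/49y + 68/5 → -64/49y⁴ - 552/245y³ + 5954/245y² + 5487/245y - 29223/245
  leading term y⁴: no divisor's leading term divides it; move -64/49y⁴ to the remainder.
  leading term y³: no divisor's leading term divides it; move -552/245y³ to the remainder.
  leading term y²: no divisor's leading term divides it; move 5954/245y² to the remainder.
  leading term y: no divisor's leading term divides it; move 5487/245y to the remainder.
  leading term 1: no divisor's leading term divides it; move -29223/245 to the remainder.
  remainder -64/49y⁴ - 552/245y³ + 5954/245y² + 5487/245y - 29223/245 ≠ 0; add h_4 = -64/49y⁴ - 552/245y³ + 5954/245y² + 5487/245y - 29223/245 to the basis.

S(f_1,f_3): lcm = x². S = 8/7xy² + 9/7xy - 85/7x + 4.
  leading term xy²: subtract (8/49y²)·f_1 from 8/7xy² + 9/7xy - 85/7x + 4 → 9/7xy - 85/7x - 64/49y⁴ - 72/49y³ + 680/49y² + 4
  leading term xy: subtract (9/49y)·f_1 from 9/7xy - 85/7x - 64/49y⁴ - 72/49y³ + 680/49y² + 4 → -85/7x - 64/49y⁴ - 144/49y³ + 599/49y² + 765/49y + 4
  leading term x: subtract (-85/49)·f_1 from -85/7x - 64/49y⁴ - 144/49y³ + 599/49y² + 765/49y + 4 → -64/49y⁴ - 144/49y³ + 1279/49y² + 1530/49y - 7029/49
  leading term y⁴: subtract (1)·h_4 from -64/49y⁴ - 144/49y³ + 1279/49y² + 1530/49y - 7029/49 → -24/35y³ + 9/5y² + 309/35y - 846/35
  leading term y³: no divisor's leading term divides it; move -24/35y³ to the remainder.
  leading term y²: no divisor's leading term divides it; move 9/5y² to the remainder.
  leading term y: no divisor's leading term divides it; move 309/35y to the remainder.
  leading term 1: no divisor's leading term divides it; move -846/35 to the remainder.
  remainder -24/35y³ + 9/5y² + 309/35y - 846/35 ≠ 0; add h_5 = -24/35y³ + 9/5y² + 309/35y - 846/35 to the basis.

S(f_2,f_3): lcm = x². S = ⅗xy - 6/5x + 6/5y² - 48/5.
  leading term xy: subtract (3/35y)·f_1 from ⅗xy - 6/5x + 6/5y² - 48/5 → -6/5x - 24/35y³ + 3/7y² + 51/7y - 48/5
  leading term x: subtract (-6/35)·f_1 from -6/5x - 24/35y³ + 3/7y² + 51/7y - 48/5 → -24/35y³ + 9/5y² + 309/35y - 846/35
  leading term y³: subtract (1)·h_5 from -24/35y³ + 9/5y² + 309/35y - 846/35 → 0
  remainder 0.

S(f_1,h_4): leading monomials are coprime, so the S-polynomial reduces to 0 (Buchberger's first criterion).
S(f_2,h_4): leading monomials are coprime, so the S-polynomial reduces to 0 (Buchberger's first criterion).
S(f_3,h_4): leading monomials are coprime, so the S-polynomial reduces to 0 (Buchberger's first criterion).
S(f_1,h_5): leading monomials are coprime, so the S-polynomial reduces to 0 (Buchberger's first criterion).
S(f_2,h_5): leading monomials are coprime, so the S-polynomial reduces to 0 (Buchberger's first criterion).
S(f_3,h_5): leading monomials are coprime, so the S-polynomial reduces to 0 (Buchberger's first criterion).
S(h_4,h_5): lcm = y⁴. S = 87/20y³ - 917/160y² - 16767/320y + 29223/320.
  leading term y³: subtract (-203/32)·h_5 from 87/20y³ - 917/160y² - 16767/320y + 29223/320 → 91/16y² + 231/64y - 3969/64
  leading term y²: no divisor's leading term divides it; move 91/16y² to the remainder.
  leading term y: no divisor's leading term divides it; move 231/64y to the remainder.
  leading term 1: no divisor's leading term divides it; move -3969/64 to the remainder.
  remainder 91/16y² + 231/64y - 3969/64 ≠ 0; add h_6 = 91/16y² + 231/64y - 3969/64 to the basis.

S(f_1,h_6): leading monomials are coprime, so the S-polynomial reduces to 0 (Buchberger's first criterion).
S(f_2,h_6): leading monomials are coprime, so the S-polynomial reduces to 0 (Buchberger's first criterion).
S(f_3,h_6): leading monomials are coprime, so the S-polynomial reduces to 0 (Buchberger's first criterion).
S(h_4,h_6): lcm = y⁴. S = 567/520y³ - 16021/2080y² - 5487/320y + 29223/320.
  leading term y³: subtract (-1323/832)·h_5 from 567/520y³ - 16021/2080y² - 5487/320y + 29223/320 → -4027/832y² - 1293/416y + 44001/832
  leading term y²: subtract (-4027/4732)·h_6 from -4027/832y² - 1293/416y + 44001/832 → -1581/43264y + 4743/43264
  leading term y: no divisor's leading term divides it; move -1581/43264y to the remainder.
  leading term 1: no divisor's leading term divides it; move 4743/43264 to the remainder.
  remainder -1581/43264y + 4743/43264 ≠ 0; add h_7 = -1581/43264y + 4743/43264 to the basis.

S(h_5,h_6): lcm = y³. S = -339/104y² - 205/104y + 141/4.
  leading term y²: subtract (-678/1183)·h_6 from -339/104y² - 205/104y + 141/4 → 527/5408y - 1581/5408
  leading term y: subtract (-8/3)·h_7 from 527/5408y - 1581/5408 → 0
  remainder 0.

S(f_1,h_7): leading monomials are coprime, so the S-polynomial reduces to 0 (Buchberger's first criterion).
S(f_2,h_7): leading monomials are coprime, so the S-polynomial reduces to 0 (Buchberger's first criterion).
S(f_3,h_7): leading monomials are coprime, so the S-polynomial reduces to 0 (Buchberger's first criterion).
S(h_4,h_7): lcm = y⁴. S = 189/40y³ - 2977/160y² - 5487/320y + 29223/320.
  leading term y³: subtract (-441/64)·h_5 from 189/40y³ - 2977/160y² - 5487/320y + 29223/320 → -397/64y² + 699/16y - 4815/64
  leading term y²: subtract (-397/364)·h_6 from -397/64y² + 699/16y - 4815/64 → 158493/3328y - 475479/3328
  leading term y: subtract (-686803/527)·h_7 from 158493/3328y - 475479/3328 → 0
  remainder 0.

S(h_5,h_7): lcm = y³. S = ⅜y² - 103/8y + 141/4.
  leading term y²: subtract (6/91)·h_6 from ⅜y² - 103/8y + 141/4 → -5455/416y + 16365/416
  leading term y: subtract (567320/1581)·h_7 from -5455/416y + 16365/416 → 0
  remainder 0.

S(h_6,h_7): lcm = y². S = 189/52y - 567/52.
  leading term y: subtract (-52416/527)·h_7 from 189/52y - 567/52 → 0
  remainder 0.

Every S-polynomial of the final basis reduces to 0, so we have a Gröbner basis.
Inter-reduce: drop elements whose leading term is divisible by another's, tail-reduce, and make monic.
Reduced Gröbner basis: {x + 2, y - 3}.

Since the basis is lex-ordered, y - 3 is univariate in y. Its roots are {3}. Back-substituting each root into the other basis elements fixes the other coordinates.
  y = 3: the earlier basis element becomes x + 2 = 0, giving x = -2 — point (-2, 3).
Each listed point satisfies every original equation (direct substitution).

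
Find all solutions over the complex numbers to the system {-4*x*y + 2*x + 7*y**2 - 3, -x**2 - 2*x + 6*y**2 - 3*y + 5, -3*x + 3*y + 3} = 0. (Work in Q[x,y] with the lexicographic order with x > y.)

{(2, 1)}

Compute a lex Gröbner basis by Buchberger's algorithm.
f_1 = -4*x*y + 2*x + 7*y**2 - 3, LT = x*y.
f_2 = -x**2 - 2*x + 6*y**2 - 3*y + 5, LT = x**2.
f_3 = -3*x + 3*y + 3, LT = x.

S(f_1,f_2): lcm = x**2*y. S = -1/2*x**2 - 7/4*x*y**2 - 2*x*y + 3/4*x + 6*y**3 - 3*y**2 + 5*y.
  leading term x**2: subtract (1/2)·f_2 from -1/2*x**2 - 7/4*x*y**2 - 2*x*y + 3/4*x + 6*y**3 - 3*y**2 + 5*y → -7/4*x*y**2 - 2*x*y + 7/4*x + 6*y**3 - 6*y**2 + 13/2*y - 5/2
  leading term x*y**2: subtract (7/16*y)·f_1 from -7/4*x*y**2 - 2*x*y + 7/4*x + 6*y**3 - 6*y**2 + 13/2*y - 5/2 → -23/8*x*y + 7/4*x + 47/16*y**3 - 6*y**2 + 125/16*y - 5/2
  leading term x*y: subtract (23/32)·f_1 from -23/8*x*y + 7/4*x + 47/16*y**3 - 6*y**2 + 125/16*y - 5/2 → 5/16*x + 47/16*y**3 - 353/32*y**2 + 125/16*y - 11/32
  leading term x: subtract (-5/48)·f_3 from 5/16*x + 47/16*y**3 - 353/32*y**2 + 125/16*y - 11/32 → 47/16*y**3 - 353/32*y**2 + 65/8*y - 1/32
  leading term y**3: no divisor's leading term divides it; move 47/16*y**3 to the remainder.
  leading term y**2: no divisor's leading term divides it; move -353/32*y**2 to the remainder.
  leading term y: no divisor's leading term divides it; move 65/8*y to the remainder.
  leading term 1: no divisor's leading term divides it; move -1/32 to the remainder.
  remainder 47/16*y**3 - 353/32*y**2 + 65/8*y - 1/32 ≠ 0; add h_4 = 47/16*y**3 - 353/32*y**2 + 65/8*y - 1/32 to the basis.

S(f_1,f_3): lcm = x*y. S = -1/2*x - 3/4*y**2 + y + 3/4.
  leading term x: subtract (1/6)·f_3 from -1/2*x - 3/4*y**2 + y + 3/4 → -3/4*y**2 + 1/2*y + 1/4
  leading term y**2: no divisor's leading term divides it; move -3/4*y**2 to the remainder.
  leading term y: no divisor's leading term divides it; move 1/2*y to the remainder.
  leading term 1: no divisor's leading term divides it; move 1/4 to the remainder.
  remainder -3/4*y**2 + 1/2*y + 1/4 ≠ 0; add h_5 = -3/4*y**2 + 1/2*y + 1/4 to the basis.

S(f_2,f_3): lcm = x**2. S = x*y + 3*x - 6*y**2 + 3*y - 5.
  leading term x*y: subtract (-1/4)·f_1 from x*y + 3*x - 6*y**2 + 3*y - 5 → 7/2*x - 17/4*y**2 + 3*y - 23/4
  leading term x: subtract (-7/6)·f_3 from 7/2*x - 17/4*y**2 + 3*y - 23/4 → -17/4*y**2 + 13/2*y - 9/4
  leading term y**2: subtract (17/3)·h_5 from -17/4*y**2 + 13/2*y - 9/4 → 11/3*y - 11/3
  leading term y: no divisor's leading term divides it; move 11/3*y to the remainder.
  leading term 1: no divisor's leading term divides it; move -11/3 to the remainder.
  remainder 11/3*y - 11/3 ≠ 0; add h_6 = 11/3*y - 11/3 to the basis.

The other S-polynomials (S(f_1,h_4), S(f_2,h_4), S(f_3,h_4), S(f_1,h_5), S(f_2,h_5), S(f_3,h_5), S(h_4,h_5), S(f_1,h_6), S(f_2,h_6), S(f_3,h_6), S(h_4,h_6), S(h_5,h_6)) all reduce to 0 modulo the current basis, so we have a Gröbner basis.
Inter-reduce: drop elements whose leading term is divisible by another's, tail-reduce, and make monic.
Reduced Gröbner basis: {x - 2, y - 1}.

From the last basis element, y - 1 = 0, so y takes values in {1}. Each choice, substituted upward through the basis, yields the corresponding point(s) of the solution set.
  y = 1: the earlier basis element becomes x - 2 = 0, giving x = 2 — point (2, 1).
Substituting each solution back into the original system confirms all equations vanish.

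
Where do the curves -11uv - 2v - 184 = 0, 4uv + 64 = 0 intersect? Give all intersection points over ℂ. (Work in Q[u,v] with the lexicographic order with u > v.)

{(4, -4)}

Compute a lex Gröbner basis by Buchberger's algorithm.
f_1 = -11uv - 2v - 184, LT = uv.
f_2 = 4uv + 64, LT = uv.

S(f_1,f_2): lcm = uv. S = 2/11v + 8/11.
  leading term v: no divisor's leading term divides it; move 2/11v to the remainder.
  leading term 1: no divisor's leading term divides it; move 8/11 to the remainder.
  remainder 2/11v + 8/11 ≠ 0; add h_3 = 2/11v + 8/11 to the basis.

S(f_1,h_3): lcm = uv. S = -4u + 2/11v + 184/11.
  leading term u: no divisor's leading term divides it; move -4u to the remainder.
  leading term v: subtract (1)·h_3 from 2/11v + 184/11 → 16
  leading term 1: no divisor's leading term divides it; move 16 to the remainder.
  remainder -4u + 16 ≠ 0; add h_4 = -4u + 16 to the basis.

S(f_2,h_3): lcm = uv. S = -4u + 16.
  leading term u: subtract (1)·h_4 from -4u + 16 → 0
  remainder 0.

S(f_1,h_4): lcm = uv. S = 46/11v + 184/11.
  leading term v: subtract (23)·h_3 from 46/11v + 184/11 → 0
  remainder 0.

S(f_2,h_4): lcm = uv. S = 4v + 16.
  leading term v: subtract (22)·h_3 from 4v + 16 → 0
  remainder 0.

S(h_3,h_4): leading monomials are coprime, so the S-polynomial reduces to 0 (Buchberger's first criterion).
Every S-polynomial of the final basis reduces to 0, so we have a Gröbner basis.
Inter-reduce: drop elements whose leading term is divisible by another's, tail-reduce, and make monic.
Reduced Gröbner basis: {u - 4, v + 4}.

The lex basis is triangular: the last element involves only v. Solving v + 4 = 0 gives v ∈ {-4}; substituting each value into the earlier elements determines the remaining variables.
  v = -4: the earlier basis element becomes u - 4 = 0, giving u = 4 — point (4, -4).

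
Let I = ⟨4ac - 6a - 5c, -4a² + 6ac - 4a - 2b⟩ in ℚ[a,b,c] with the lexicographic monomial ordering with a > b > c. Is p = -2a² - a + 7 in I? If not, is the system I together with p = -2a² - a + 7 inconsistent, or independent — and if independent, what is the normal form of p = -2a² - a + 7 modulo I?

-2a² - a + 7 is independent of I; its normal form modulo I is 14/15bc - ⅖b - 7/2c² + 3/2c + 7.

First compute the reduced Gröbner basis of I by Buchberger's algorithm.
f_1 = 4ac - 6a - 5c, LT = ac.
f_2 = -4a² + 6ac - 4a - 2b, LT = a².

S(f_1,f_2): lcm = a²c. S = -3/2a² + 3/2ac² - 9/4ac - ½bc.
  reduce S modulo (f_1, f_2):
  remainder -15/8a - ½bc + ¾b + 15/8c² - 45/16c ≠ 0; add h_3 = -15/8a - ½bc + ¾b + 15/8c² - 45/16c to the basis.

S(f_1,h_3): lcm = ac. S = -3/2a - 4/15bc² + ⅖bc + c³ - 3/2c² - 5/4c.
  reduce S modulo (f_1, f_2, h_3):
  remainder -4/15bc² + ⅘bc - ⅗b + c³ - 3c² + c ≠ 0; add h_4 = -4/15bc² + ⅘bc - ⅗b + c³ - 3c² + c to the basis.

The other S-polynomials (S(f_2,h_3), S(f_1,h_4), S(f_2,h_4), S(h_3,h_4)) all reduce to 0 modulo the current basis, so we have a Gröbner basis.
Inter-reduce: drop elements whose leading term is divisible by another's, tail-reduce, and make monic.
Reduced Gröbner basis: {a + 4/15bc - ⅖b - c² + 3/2c, bc² - 3bc + 9/4b - 15/4c³ + 45/4c² - 15/4c}.
Label its elements g_1 = a + 4/15bc - ⅖b - c² + 3/2c, g_2 = bc² - 3bc + 9/4b - 15/4c³ + 45/4c² - 15/4c.

Reduce p = -2a² - a + 7 modulo G:
  leading term a²: subtract (-2a)·g_1 from -2a² - a + 7 → 8/15abc - ⅘ab - 2ac² + 3ac - a + 7
  leading term abc: subtract (8/15bc)·g_1 from 8/15abc - ⅘ab - 2ac² + 3ac - a + 7 → -⅘ab - 2ac² + 3ac - a - 32/225b²c² + 16/75b²c + 8/15bc³ - ⅘bc² + 7
  leading term ab: subtract (-⅘b)·g_1 from -⅘ab - 2ac² + 3ac - a - 32/225b²c² + 16/75b²c + 8/15bc³ - ⅘bc² + 7 → -2ac² + 3ac - a - 32/225b²c² + 32/75b²c - 8/25b² + 8/15bc³ - 8/5bc² + 6/5bc + 7
  leading term ac²: subtract (-2c²)·g_1 from -2ac² + 3ac - a - 32/225b²c² + 32/75b²c - 8/25b² + 8/15bc³ - 8/5bc² + 6/5bc + 7 → 3ac - a - 32/225b²c² + 32/75b²c - 8/25b² + 16/15bc³ - 12/5bc² + 6/5bc - 2c⁴ + 3c³ + 7
  leading term ac: subtract (3c)·g_1 from 3ac - a - 32/225b²c² + 32/75b²c - 8/25b² + 16/15bc³ - 12/5bc² + 6/5bc - 2c⁴ + 3c³ + 7 → -a - 32/225b²c² + 32/75b²c - 8/25b² + 16/15bc³ - 16/5bc² + 12/5bc - 2c⁴ + 6c³ - 9/2c² + 7
  leading term a: subtract (-1)·g_1 from -a - 32/225b²c² + 32/75b²c - 8/25b² + 16/15bc³ - 16/5bc² + 12/5bc - 2c⁴ + 6c³ - 9/2c² + 7 → -32/225b²c² + 32/75b²c - 8/25b² + 16/15bc³ - 16/5bc² + 8/3bc - ⅖b - 2c⁴ + 6c³ - 11/2c² + 3/2c + 7
  leading term b²c²: subtract (-32/225b)·g_2 from -32/225b²c² + 32/75b²c - 8/25b² + 16/15bc³ - 16/5bc² + 8/3bc - ⅖b - 2c⁴ + 6c³ - 11/2c² + 3/2c + 7 → 8/15bc³ - 8/5bc² + 32/15bc - ⅖b - 2c⁴ + 6c³ - 11/2c² + 3/2c + 7
  leading term bc³: subtract (8/15c)·g_2 from 8/15bc³ - 8/5bc² + 32/15bc - ⅖b - 2c⁴ + 6c³ - 11/2c² + 3/2c + 7 → 14/15bc - ⅖b - 7/2c² + 3/2c + 7
  leading term bc: no divisor's leading term divides it; move 14/15bc to the remainder.
  leading term b: no divisor's leading term divides it; move -⅖b to the remainder.
  leading term c²: no divisor's leading term divides it; move -7/2c² to the remainder.
  leading term c: no divisor's leading term divides it; move 3/2c to the remainder.
  leading term 1: no divisor's leading term divides it; move 7 to the remainder.
  normal form = 14/15bc - ⅖b - 7/2c² + 3/2c + 7.
The normal form is nonzero, so p ∉ I. Since p minus its normal form lies in I, I + (p) = I + (r) where r = 14/15bc - ⅖b - 7/2c² + 3/2c + 7; decide whether this ideal is the whole ring.
Run Buchberger on G together with r (pairs among the g_i already reduce to 0 since G is a Gröbner basis):
g_1 = a + 4/15bc - ⅖b - c² + 3/2c, LT = a.
g_2 = bc² - 3bc + 9/4b - 15/4c³ + 45/4c² - 15/4c, LT = bc².
r = 14/15bc - ⅖b - 7/2c² + 3/2c + 7, LT = bc.

S(g_2,r): lcm = bc². S = -18/7bc + 9/4b + 135/14c² - 45/4c.
  reduce S modulo (g_1, g_2, r):
  remainder 225/196b - 1395/196c + 135/7 ≠ 0; add m_4 = 225/196b - 1395/196c + 135/7 to the basis.

S(g_2,m_4): lcm = bc². S = -3bc + 9/4b + 49/20c³ - 111/20c² - 15/4c.
  reduce S modulo (g_1, g_2, r, m_4):
  remainder 49/20c³ - 84/5c² + 141/20c + 63/10 ≠ 0; add m_5 = 49/20c³ - 84/5c² + 141/20c + 63/10 to the basis.

S(r,m_4): lcm = bc. S = -3/7b + 49/20c² - 2127/140c + 15/2.
  reduce S modulo (g_1, g_2, r, m_4, m_5):
  remainder 49/20c² - 357/20c + 147/10 ≠ 0; add m_6 = 49/20c² - 357/20c + 147/10 to the basis.

The other S-polynomials (S(g_1,g_2), S(g_1,r), S(g_1,m_4), S(g_1,m_5), S(g_2,m_5), S(r,m_5), S(m_4,m_5), S(g_1,m_6), S(g_2,m_6), S(r,m_6), S(m_4,m_6), S(m_5,m_6)) all reduce to 0 modulo the current basis, so we have a Gröbner basis.
Inter-reduce: drop elements whose leading term is divisible by another's, tail-reduce, and make monic.
Reduced Gröbner basis: {a - 7/10c + 14/5, b - 31/5c + 84/5, c² - 51/7c + 6}.
The reduced Gröbner basis of I + (p) is {a - 7/10c + 14/5, b - 31/5c + 84/5, c² - 51/7c + 6} ≠ {1}, a proper ideal, so the enlarged system stays consistent: p is independent of I, with normal form 14/15bc - ⅖b - 7/2c² + 3/2c + 7.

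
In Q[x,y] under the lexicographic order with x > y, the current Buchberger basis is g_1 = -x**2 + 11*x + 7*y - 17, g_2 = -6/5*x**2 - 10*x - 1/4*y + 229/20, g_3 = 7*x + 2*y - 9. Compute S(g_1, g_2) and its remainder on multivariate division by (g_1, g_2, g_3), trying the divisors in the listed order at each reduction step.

S(g_1, g_2) = -58/3*x - 173/24*y + 637/24; remainder on division = -283/168*y + 283/168.

lcm(LM(g_1), LM(g_2)) = x**2.
S = (lcm/LT(g_1))·g_1 − (lcm/LT(g_2))·g_2 = -58/3*x - 173/24*y + 637/24.
Reduce S modulo (g_1, g_2, g_3) in that order:
  leading term x: subtract (-58/21)·g_3 from -58/3*x - 173/24*y + 637/24 → -283/168*y + 283/168
  leading term y: no divisor's leading term divides it; move -283/168*y to the remainder.
  leading term 1: no divisor's leading term divides it; move 283/168 to the remainder.
The remainder -283/168*y + 283/168 is nonzero, so it would be added as the next basis element.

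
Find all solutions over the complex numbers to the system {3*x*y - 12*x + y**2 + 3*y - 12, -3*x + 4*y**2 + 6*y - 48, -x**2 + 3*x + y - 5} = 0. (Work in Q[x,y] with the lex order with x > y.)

Compute a lex Gröbner basis by Buchberger's algorithm.
f_1 = 3*x*y - 12*x + y**2 + 3*y - 12, LT = x*y.
f_2 = -3*x + 4*y**2 + 6*y - 48, LT = x.
f_3 = -x**2 + 3*x + y - 5, LT = x**2.

S(f_1,f_2): lcm = x*y. S = -4*x + 4/3*y**3 + 7/3*y**2 - 15*y - 4.
  leading term x: subtract (4/3)·f_2 from -4*x + 4/3*y**3 + 7/3*y**2 - 15*y - 4 → 4/3*y**3 - 3*y**2 - 23*y + 60
  leading term y**3: no divisor's leading term divides it; move 4/3*y**3 to the remainder.
  leading term y**2: no divisor's leading term divides it; move -3*y**2 to the remainder.
  leading term y: no divisor's leading term divides it; move -23*y to the remainder.
  leading term 1: no divisor's leading term divides it; move 60 to the remainder.
  remainder 4/3*y**3 - 3*y**2 - 23*y + 60 ≠ 0; add h_4 = 4/3*y**3 - 3*y**2 - 23*y + 60 to the basis.

S(f_1,f_3): lcm = x**2*y. S = -4*x**2 + 1/3*x*y**2 + 4*x*y - 4*x + y**2 - 5*y.
  leading term x**2: subtract (4/3*x)·f_2 from -4*x**2 + 1/3*x*y**2 + 4*x*y - 4*x + y**2 - 5*y → -5*x*y**2 - 4*x*y + 60*x + y**2 - 5*y
  leading term x*y**2: subtract (-5/3*y)·f_1 from -5*x*y**2 - 4*x*y + 60*x + y**2 - 5*y → -24*x*y + 60*x + 5/3*y**3 + 6*y**2 - 25*y
  leading term x*y: subtract (-8)·f_1 from -24*x*y + 60*x + 5/3*y**3 + 6*y**2 - 25*y → -36*x + 5/3*y**3 + 14*y**2 - y - 96
  leading term x: subtract (12)·f_2 from -36*x + 5/3*y**3 + 14*y**2 - y - 96 → 5/3*y**3 - 34*y**2 - 73*y + 480
  leading term y**3: subtract (5/4)·h_4 from 5/3*y**3 - 34*y**2 - 73*y + 480 → -121/4*y**2 - 177/4*y + 405
  leading term y**2: no divisor's leading term divides it; move -121/4*y**2 to the remainder.
  leading term y: no divisor's leading term divides it; move -177/4*y to the remainder.
  leading term 1: no divisor's leading term divides it; move 405 to the remainder.
  remainder -121/4*y**2 - 177/4*y + 405 ≠ 0; add h_5 = -121/4*y**2 - 177/4*y + 405 to the basis.

S(f_2,f_3): lcm = x**2. S = -4/3*x*y**2 - 2*x*y + 19*x + y - 5.
  leading term x*y**2: subtract (-4/9*y)·f_1 from -4/3*x*y**2 - 2*x*y + 19*x + y - 5 → -22/3*x*y + 19*x + 4/9*y**3 + 4/3*y**2 - 13/3*y - 5
  leading term x*y: subtract (-22/9)·f_1 from -22/3*x*y + 19*x + 4/9*y**3 + 4/3*y**2 - 13/3*y - 5 → -31/3*x + 4/9*y**3 + 34/9*y**2 + 3*y - 103/3
  leading term x: subtract (31/9)·f_2 from -31/3*x + 4/9*y**3 + 34/9*y**2 + 3*y - 103/3 → 4/9*y**3 - 10*y**2 - 53/3*y + 131
  leading term y**3: subtract (1/3)·h_4 from 4/9*y**3 - 10*y**2 - 53/3*y + 131 → -9*y**2 - 10*y + 111
  leading term y**2: subtract (36/121)·h_5 from -9*y**2 - 10*y + 111 → 383/121*y - 1149/121
  leading term y: no divisor's leading term divides it; move 383/121*y to the remainder.
  leading term 1: no divisor's leading term divides it; move -1149/121 to the remainder.
  remainder 383/121*y - 1149/121 ≠ 0; add h_6 = 383/121*y - 1149/121 to the basis.

S(f_1,h_4): lcm = x*y**3. S = -7/4*x*y**2 + 69/4*x*y - 45*x + 1/3*y**4 + y**3 - 4*y**2.
  leading term x*y**2: subtract (-7/12*y)·f_1 from -7/4*x*y**2 + 69/4*x*y - 45*x + 1/3*y**4 + y**3 - 4*y**2 → 41/4*x*y - 45*x + 1/3*y**4 + 19/12*y**3 - 9/4*y**2 - 7*y
  leading term x*y: subtract (41/12)·f_1 from 41/4*x*y - 45*x + 1/3*y**4 + 19/12*y**3 - 9/4*y**2 - 7*y → -4*x + 1/3*y**4 + 19/12*y**3 - 17/3*y**2 - 69/4*y + 41
  leading term x: subtract (4/3)·f_2 from -4*x + 1/3*y**4 + 19/12*y**3 - 17/3*y**2 - 69/4*y + 41 → 1/3*y**4 + 19/12*y**3 - 11*y**2 - 101/4*y + 105
  leading term y**4: subtract (1/4*y)·h_4 from 1/3*y**4 + 19/12*y**3 - 11*y**2 - 101/4*y + 105 → 7/3*y**3 - 21/4*y**2 - 161/4*y + 105
  leading term y**3: subtract (7/4)·h_4 from 7/3*y**3 - 21/4*y**2 - 161/4*y + 105 → 0
  remainder 0.

S(f_2,h_4): leading monomials are coprime, so the S-polynomial reduces to 0 (Buchberger's first criterion).
S(f_3,h_4): leading monomials are coprime, so the S-polynomial reduces to 0 (Buchberger's first criterion).
S(f_1,h_5): lcm = x*y**2. S = -661/121*x*y + 1620/121*x + 1/3*y**3 + y**2 - 4*y.
  leading term x*y: subtract (-661/363)·f_1 from -661/121*x*y + 1620/121*x + 1/3*y**3 + y**2 - 4*y → -1024/121*x + 1/3*y**3 + 1024/363*y**2 + 177/121*y - 2644/121
  leading term x: subtract (1024/363)·f_2 from -1024/121*x + 1/3*y**3 + 1024/363*y**2 + 177/121*y - 2644/121 → 1/3*y**3 - 1024/121*y**2 - 1871/121*y + 13740/121
  leading term y**3: subtract (1/4)·h_4 from 1/3*y**3 - 1024/121*y**2 - 1871/121*y + 13740/121 → -3733/484*y**2 - 4701/484*y + 11925/121
  leading term y**2: subtract (3733/14641)·h_5 from -3733/484*y**2 - 4701/484*y + 11925/121 → 22980/14641*y - 68940/14641
  leading term y: subtract (60/121)·h_6 from 22980/14641*y - 68940/14641 → 0
  remainder 0.

S(f_2,h_5): leading monomials are coprime, so the S-polynomial reduces to 0 (Buchberger's first criterion).
S(f_3,h_5): leading monomials are coprime, so the S-polynomial reduces to 0 (Buchberger's first criterion).
S(h_4,h_5): lcm = y**3. S = -1797/484*y**2 - 1869/484*y + 45.
  leading term y**2: subtract (1797/14641)·h_5 from -1797/484*y**2 - 1869/484*y + 45 → 22980/14641*y - 68940/14641
  leading term y: subtract (60/121)·h_6 from 22980/14641*y - 68940/14641 → 0
  remainder 0.

S(f_1,h_6): lcm = x*y. S = -x + 1/3*y**2 + y - 4.
  leading term x: subtract (1/3)·f_2 from -x + 1/3*y**2 + y - 4 → -y**2 - y + 12
  leading term y**2: subtract (4/121)·h_5 from -y**2 - y + 12 → 56/121*y - 168/121
  leading term y: subtract (56/383)·h_6 from 56/121*y - 168/121 → 0
  remainder 0.

S(f_2,h_6): leading monomials are coprime, so the S-polynomial reduces to 0 (Buchberger's first criterion).
S(f_3,h_6): leading monomials are coprime, so the S-polynomial reduces to 0 (Buchberger's first criterion).
S(h_4,h_6): lcm = y**3. S = 3/4*y**2 - 69/4*y + 45.
  leading term y**2: subtract (-3/121)·h_5 from 3/4*y**2 - 69/4*y + 45 → -2220/121*y + 6660/121
  leading term y: subtract (-2220/383)·h_6 from -2220/121*y + 6660/121 → 0
  remainder 0.

S(h_5,h_6): lcm = y**2. S = 540/121*y - 1620/121.
  leading term y: subtract (540/383)·h_6 from 540/121*y - 1620/121 → 0
  remainder 0.

Every S-polynomial of the final basis reduces to 0, so we have a Gröbner basis.
Inter-reduce: drop elements whose leading term is divisible by another's, tail-reduce, and make monic.
Reduced Gröbner basis: {x - 2, y - 3}.

From the last basis element, y - 3 = 0, so y takes values in {3}. Each choice, substituted upward through the basis, yields the corresponding point(s) of the solution set.
  y = 3: the earlier basis element becomes x - 2 = 0, giving x = 2 — point (2, 3).

{(2, 3)}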